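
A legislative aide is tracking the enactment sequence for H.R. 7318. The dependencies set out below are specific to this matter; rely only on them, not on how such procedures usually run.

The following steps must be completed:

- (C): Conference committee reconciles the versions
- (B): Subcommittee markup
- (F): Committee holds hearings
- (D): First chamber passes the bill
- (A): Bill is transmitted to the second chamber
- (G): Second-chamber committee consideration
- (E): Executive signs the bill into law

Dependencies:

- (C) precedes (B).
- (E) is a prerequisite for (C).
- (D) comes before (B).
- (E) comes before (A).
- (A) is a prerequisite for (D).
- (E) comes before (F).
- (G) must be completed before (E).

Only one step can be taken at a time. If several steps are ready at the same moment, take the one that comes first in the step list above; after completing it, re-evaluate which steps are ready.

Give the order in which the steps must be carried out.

(G), (E), (C), (F), (A), (D), (B)

(G) has no prerequisites → (G) first.
That leaves (E) as the only ready step → (E).
Now (C), (F) and (A) have their prerequisites met. (C) is listed earlier, so (C) next.
(F) and (A) are both available; (F) is listed earlier → (F).
That leaves (A) as the only ready step → (A).
(D) needed (A), now all done → (D).
(B) is the only step now ready → (B).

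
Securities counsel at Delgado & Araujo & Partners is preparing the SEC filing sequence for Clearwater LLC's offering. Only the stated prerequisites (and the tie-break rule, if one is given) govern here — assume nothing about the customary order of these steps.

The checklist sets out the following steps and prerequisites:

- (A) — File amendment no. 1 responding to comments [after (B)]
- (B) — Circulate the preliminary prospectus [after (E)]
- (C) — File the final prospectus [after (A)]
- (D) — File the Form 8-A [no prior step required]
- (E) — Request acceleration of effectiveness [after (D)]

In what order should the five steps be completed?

Only (D) has no prerequisites, so it is first.
(E) needed (D), now all done → (E).
That leaves (B) as the only ready step → (B).
(A) needed (B), now all done → (A).
(C) needed (A), now all done → (C).

(D) → (E) → (B) → (A) → (C)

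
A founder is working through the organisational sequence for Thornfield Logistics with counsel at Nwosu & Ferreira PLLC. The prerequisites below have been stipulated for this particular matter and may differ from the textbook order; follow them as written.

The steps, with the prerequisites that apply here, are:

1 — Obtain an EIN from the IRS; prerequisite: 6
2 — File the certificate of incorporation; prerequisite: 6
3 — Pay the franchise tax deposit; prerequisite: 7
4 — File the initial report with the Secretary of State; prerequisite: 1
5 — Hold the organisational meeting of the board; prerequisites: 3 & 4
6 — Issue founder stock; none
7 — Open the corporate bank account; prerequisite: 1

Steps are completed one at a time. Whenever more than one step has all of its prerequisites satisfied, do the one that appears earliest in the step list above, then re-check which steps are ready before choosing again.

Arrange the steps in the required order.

6, 1, 2, 4, 7, 3, 5

Only 6 has no prerequisites, so it is first.
Now 1 and 2 have their prerequisites met. 1 is listed earlier, so 1 next.
4 and 7 now also ready, so the ready set is {2, 4, 7}; 2 is listed earlier → 2.
Ready: 4 and 7. 4 is listed earlier → 4.
Next only 7 has its prerequisites met → 7.
Next only 3 has its prerequisites met → 3.
5 needed 3 and 4, now all done → 5.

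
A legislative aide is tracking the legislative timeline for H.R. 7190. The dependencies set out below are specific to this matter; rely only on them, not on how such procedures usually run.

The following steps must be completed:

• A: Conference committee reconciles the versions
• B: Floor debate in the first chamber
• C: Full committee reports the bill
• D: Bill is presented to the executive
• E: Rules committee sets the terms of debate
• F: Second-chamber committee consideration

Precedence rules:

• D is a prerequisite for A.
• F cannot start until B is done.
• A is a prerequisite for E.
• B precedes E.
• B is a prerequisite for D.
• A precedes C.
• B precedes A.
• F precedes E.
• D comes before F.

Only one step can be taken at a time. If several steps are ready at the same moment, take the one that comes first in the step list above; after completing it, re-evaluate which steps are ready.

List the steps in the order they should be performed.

B → D → A → C → F → E

Only B has no prerequisites, so it is first.
D needed B, now all done → D.
A and F are both available; A is listed earlier → A.
Now C and F have their prerequisites met. C is listed earlier, so C next.
F is the only step now ready → F.
Next only E has its prerequisites met → E.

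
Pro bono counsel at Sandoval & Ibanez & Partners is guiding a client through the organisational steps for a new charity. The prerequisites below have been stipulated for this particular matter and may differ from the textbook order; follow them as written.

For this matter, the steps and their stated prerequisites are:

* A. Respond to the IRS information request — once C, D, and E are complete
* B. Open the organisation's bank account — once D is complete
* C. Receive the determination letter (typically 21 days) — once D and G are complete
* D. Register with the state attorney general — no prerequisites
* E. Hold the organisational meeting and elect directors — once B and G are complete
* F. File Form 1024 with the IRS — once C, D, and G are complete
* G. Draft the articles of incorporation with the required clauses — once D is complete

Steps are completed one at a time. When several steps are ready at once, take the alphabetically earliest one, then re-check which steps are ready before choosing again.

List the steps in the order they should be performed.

Only D has no prerequisites, so it is first.
Ready: B and G. B has the earlier label → B.
Next only G has its prerequisites met → G.
C and E are both available; C has the earlier label → C.
F now also ready, so the ready set is {E, F}; E has the earlier label → E.
Ready: A and F. A has the earlier label → A.
F needed C, D and G, now all done → F.

D, B, G, C, E, A, F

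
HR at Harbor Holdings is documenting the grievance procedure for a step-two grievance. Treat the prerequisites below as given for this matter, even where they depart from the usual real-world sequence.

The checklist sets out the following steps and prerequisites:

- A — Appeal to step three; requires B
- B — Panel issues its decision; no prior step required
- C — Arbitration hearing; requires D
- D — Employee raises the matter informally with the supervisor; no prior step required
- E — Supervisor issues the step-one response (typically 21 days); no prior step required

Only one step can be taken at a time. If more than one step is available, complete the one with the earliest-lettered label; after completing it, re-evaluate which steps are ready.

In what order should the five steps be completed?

B → A → D → C → E

Nothing is required for B, D and E. B has the earlier label → B first.
A, D and E are all available; A has the earlier label → A.
Ready: D and E. D has the earlier label → D.
Now C and E have their prerequisites met. C has the earlier label, so C next.
E is the only step now ready → E.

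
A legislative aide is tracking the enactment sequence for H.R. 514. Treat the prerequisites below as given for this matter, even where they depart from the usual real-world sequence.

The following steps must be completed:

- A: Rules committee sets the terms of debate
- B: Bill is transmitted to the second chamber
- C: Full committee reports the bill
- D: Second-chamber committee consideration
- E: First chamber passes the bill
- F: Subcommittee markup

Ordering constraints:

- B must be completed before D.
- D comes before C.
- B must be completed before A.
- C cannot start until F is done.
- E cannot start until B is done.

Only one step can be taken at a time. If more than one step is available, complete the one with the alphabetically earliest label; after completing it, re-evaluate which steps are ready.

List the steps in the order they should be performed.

B and F have no prerequisites; B has the earlier label, so B is first.
A, D and E now also ready, so the ready set is {A, D, E, F}; A has the earlier label → A.
Ready: D, E and F. D has the earlier label → D.
Now E and F have their prerequisites met. E has the earlier label, so E next.
Next only F has its prerequisites met → F.
Next only C has its prerequisites met → C.

B → A → D → E → F → C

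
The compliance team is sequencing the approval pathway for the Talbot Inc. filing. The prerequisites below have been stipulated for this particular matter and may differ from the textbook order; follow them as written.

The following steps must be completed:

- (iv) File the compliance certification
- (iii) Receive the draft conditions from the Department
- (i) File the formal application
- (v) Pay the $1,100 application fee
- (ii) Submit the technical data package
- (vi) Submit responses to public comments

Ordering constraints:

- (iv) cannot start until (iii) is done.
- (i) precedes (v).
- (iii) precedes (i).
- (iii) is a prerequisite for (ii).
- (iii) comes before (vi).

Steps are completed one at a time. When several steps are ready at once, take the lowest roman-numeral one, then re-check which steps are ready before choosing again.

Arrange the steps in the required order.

(iii) → (i) → (ii) → (iv) → (v) → (vi)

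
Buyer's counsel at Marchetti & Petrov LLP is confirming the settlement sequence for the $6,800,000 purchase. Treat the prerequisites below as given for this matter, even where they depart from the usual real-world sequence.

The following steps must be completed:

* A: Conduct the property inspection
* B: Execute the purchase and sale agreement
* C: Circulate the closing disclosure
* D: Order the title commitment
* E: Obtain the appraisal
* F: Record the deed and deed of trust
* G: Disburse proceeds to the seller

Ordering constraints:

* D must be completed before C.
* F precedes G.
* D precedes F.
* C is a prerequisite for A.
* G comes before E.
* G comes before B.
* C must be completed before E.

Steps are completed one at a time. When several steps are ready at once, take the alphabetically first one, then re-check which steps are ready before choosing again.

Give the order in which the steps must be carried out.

D C A F G B E

D is the only step with nothing outstanding, so it goes first.
Now C and F have their prerequisites met. C has the earlier label, so C next.
Now A and F have their prerequisites met. A has the earlier label, so A next.
F needed D, now all done → F.
Next only G has its prerequisites met → G.
B and E are both available; B has the earlier label → B.
That leaves E as the only ready step → E.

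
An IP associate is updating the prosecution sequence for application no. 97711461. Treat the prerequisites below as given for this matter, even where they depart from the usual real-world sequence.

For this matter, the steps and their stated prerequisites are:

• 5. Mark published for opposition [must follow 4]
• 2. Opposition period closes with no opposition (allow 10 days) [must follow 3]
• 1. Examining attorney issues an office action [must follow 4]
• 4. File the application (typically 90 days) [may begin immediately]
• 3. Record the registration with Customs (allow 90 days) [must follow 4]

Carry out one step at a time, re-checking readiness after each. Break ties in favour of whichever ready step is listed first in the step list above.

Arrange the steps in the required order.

4 5 1 3 2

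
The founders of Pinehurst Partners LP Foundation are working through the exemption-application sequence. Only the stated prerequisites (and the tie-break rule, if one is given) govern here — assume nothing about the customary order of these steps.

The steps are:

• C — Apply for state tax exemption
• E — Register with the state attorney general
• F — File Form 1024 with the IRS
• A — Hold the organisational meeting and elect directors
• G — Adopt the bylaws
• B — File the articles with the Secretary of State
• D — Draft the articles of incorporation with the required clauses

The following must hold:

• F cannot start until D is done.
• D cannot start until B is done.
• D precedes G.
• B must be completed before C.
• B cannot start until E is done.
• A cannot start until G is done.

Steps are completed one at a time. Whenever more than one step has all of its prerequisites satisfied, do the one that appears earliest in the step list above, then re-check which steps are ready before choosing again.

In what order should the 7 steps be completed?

E B C D F G A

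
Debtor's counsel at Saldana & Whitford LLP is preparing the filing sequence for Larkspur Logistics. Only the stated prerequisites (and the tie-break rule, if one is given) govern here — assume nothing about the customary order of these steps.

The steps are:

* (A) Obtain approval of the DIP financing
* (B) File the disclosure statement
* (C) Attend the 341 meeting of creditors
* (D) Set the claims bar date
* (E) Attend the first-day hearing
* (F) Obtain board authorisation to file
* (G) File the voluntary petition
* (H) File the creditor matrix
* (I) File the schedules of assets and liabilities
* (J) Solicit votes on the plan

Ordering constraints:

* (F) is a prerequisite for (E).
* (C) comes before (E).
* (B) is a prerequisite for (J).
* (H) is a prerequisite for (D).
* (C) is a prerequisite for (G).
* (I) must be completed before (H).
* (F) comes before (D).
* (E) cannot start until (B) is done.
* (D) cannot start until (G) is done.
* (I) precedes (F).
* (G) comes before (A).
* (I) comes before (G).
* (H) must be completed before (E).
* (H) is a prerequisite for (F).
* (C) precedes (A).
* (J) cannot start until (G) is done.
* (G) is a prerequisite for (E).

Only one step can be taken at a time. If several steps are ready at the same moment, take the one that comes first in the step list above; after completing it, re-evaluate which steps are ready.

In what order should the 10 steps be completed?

(B), (C), (I), (G), (A), (H), (F), (D), (E), (J)

Nothing is required for (B), (C) and (I). (B) is listed earlier → (B) first.
Ready: (C) and (I). (C) is listed earlier → (C).
That leaves (I) as the only ready step → (I).
Ready: (G) and (H). (G) is listed earlier → (G).
Now (A), (H) and (J) have their prerequisites met. (A) is listed earlier, so (A) next.
Now (H) and (J) have their prerequisites met. (H) is listed earlier, so (H) next.
(F) now also ready, so the ready set is {(F), (J)}; (F) is listed earlier → (F).
Now (D), (E) and (J) have their prerequisites met. (D) is listed earlier, so (D) next.
(E) and (J) are both available; (E) is listed earlier → (E).
(J) is the only step now ready → (J).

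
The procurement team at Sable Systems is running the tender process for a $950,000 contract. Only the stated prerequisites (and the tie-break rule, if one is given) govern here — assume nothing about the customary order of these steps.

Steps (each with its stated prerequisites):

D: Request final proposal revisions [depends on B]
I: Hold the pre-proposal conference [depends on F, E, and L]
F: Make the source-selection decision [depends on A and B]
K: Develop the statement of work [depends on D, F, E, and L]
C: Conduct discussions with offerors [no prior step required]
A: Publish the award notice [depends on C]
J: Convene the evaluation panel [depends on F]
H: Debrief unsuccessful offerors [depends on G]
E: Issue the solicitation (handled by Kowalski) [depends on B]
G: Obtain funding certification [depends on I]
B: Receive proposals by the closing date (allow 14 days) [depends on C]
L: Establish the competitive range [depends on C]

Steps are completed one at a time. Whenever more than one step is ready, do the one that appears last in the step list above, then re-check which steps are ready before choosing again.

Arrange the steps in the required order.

C L B E A F J I G H D K

C is the only step with nothing outstanding, so it goes first.
L, B and A are all available; L is listed later → L.
Now B and A have their prerequisites met. B is listed later, so B next.
Now E, A and D have their prerequisites met. E is listed later, so E next.
A and D are both available; A is listed later → A.
F now also ready, so the ready set is {F, D}; F is listed later → F.
Ready: J, I and D. J is listed later → J.
Ready: I and D. I is listed later → I.
G now also ready, so the ready set is {G, D}; G is listed later → G.
H now also ready, so the ready set is {H, D}; H is listed later → H.
D needed B, now all done → D.
K needed L, E, F and D, now all done → K.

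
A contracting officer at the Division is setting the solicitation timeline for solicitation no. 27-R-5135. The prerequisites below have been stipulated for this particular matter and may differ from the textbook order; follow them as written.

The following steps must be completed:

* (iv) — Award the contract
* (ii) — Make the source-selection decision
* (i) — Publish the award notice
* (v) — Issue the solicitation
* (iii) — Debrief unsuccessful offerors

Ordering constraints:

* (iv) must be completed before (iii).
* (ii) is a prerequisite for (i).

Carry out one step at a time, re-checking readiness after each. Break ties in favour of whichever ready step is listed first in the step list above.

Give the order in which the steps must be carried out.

(iv), (ii), (i), (v), (iii)

Nothing is required for (iv), (ii) and (v). (iv) is listed earlier → (iv) first.
(ii), (v) and (iii) are all available; (ii) is listed earlier → (ii).
Now (i), (v) and (iii) have their prerequisites met. (i) is listed earlier, so (i) next.
Ready: (v) and (iii). (v) is listed earlier → (v).
(iii) needed (iv), now all done → (iii).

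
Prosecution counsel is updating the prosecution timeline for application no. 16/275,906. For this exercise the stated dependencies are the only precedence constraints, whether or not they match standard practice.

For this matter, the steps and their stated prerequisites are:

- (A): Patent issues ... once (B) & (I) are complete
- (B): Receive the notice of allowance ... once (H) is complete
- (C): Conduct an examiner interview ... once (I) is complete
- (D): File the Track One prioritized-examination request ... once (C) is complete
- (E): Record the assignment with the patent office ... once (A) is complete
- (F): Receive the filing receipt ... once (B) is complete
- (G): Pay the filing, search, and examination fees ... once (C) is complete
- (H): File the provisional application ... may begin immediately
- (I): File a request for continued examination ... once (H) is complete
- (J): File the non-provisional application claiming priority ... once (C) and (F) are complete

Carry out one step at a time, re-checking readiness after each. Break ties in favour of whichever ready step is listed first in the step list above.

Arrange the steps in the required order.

(H) (B) (F) (I) (A) (C) (D) (E) (G) (J)

(H) has no prerequisites → (H) first.
Now (B) and (I) have their prerequisites met. (B) is listed earlier, so (B) next.
Ready: (F) and (I). (F) is listed earlier → (F).
(I) is the only step now ready → (I).
Now (A) and (C) have their prerequisites met. (A) is listed earlier, so (A) next.
(E) now also ready, so the ready set is {(C), (E)}; (C) is listed earlier → (C).
(D), (E), (G) and (J) are all available; (D) is listed earlier → (D).
Ready: (E), (G) and (J). (E) is listed earlier → (E).
(G) and (J) are both available; (G) is listed earlier → (G).
Next only (J) has its prerequisites met → (J).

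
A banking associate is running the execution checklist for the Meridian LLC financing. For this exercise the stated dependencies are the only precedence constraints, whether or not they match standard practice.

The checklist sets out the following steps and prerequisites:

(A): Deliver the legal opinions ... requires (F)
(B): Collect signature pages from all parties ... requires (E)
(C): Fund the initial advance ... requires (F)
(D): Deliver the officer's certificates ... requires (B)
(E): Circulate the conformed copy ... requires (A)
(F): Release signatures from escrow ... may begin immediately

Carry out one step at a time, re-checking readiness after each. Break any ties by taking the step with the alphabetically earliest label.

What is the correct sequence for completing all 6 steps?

Only (F) has no prerequisites, so it is first.
Ready: (A) and (C). (A) has the earlier label → (A).
(E) now also ready, so the ready set is {(C), (E)}; (C) has the earlier label → (C).
(E) is the only step now ready → (E).
(B) needed (E), now all done → (B).
(D) needed (B), now all done → (D).

(F) → (A) → (C) → (E) → (B) → (D)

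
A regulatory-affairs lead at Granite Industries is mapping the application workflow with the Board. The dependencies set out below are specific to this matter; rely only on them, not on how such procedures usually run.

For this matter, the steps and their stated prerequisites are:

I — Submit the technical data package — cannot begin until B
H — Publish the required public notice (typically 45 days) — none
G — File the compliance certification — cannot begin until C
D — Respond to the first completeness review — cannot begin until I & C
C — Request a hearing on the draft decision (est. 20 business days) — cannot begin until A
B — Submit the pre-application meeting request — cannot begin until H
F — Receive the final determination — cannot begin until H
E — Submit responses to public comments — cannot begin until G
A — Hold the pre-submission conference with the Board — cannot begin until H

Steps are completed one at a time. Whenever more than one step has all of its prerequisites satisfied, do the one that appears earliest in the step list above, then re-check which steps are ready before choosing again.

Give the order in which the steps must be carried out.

Only H has no prerequisites, so it is first.
Now B, F and A have their prerequisites met. B is listed earlier, so B next.
I now also ready, so the ready set is {I, F, A}; I is listed earlier → I.
Ready: F and A. F is listed earlier → F.
A needed H, now all done → A.
C needed A, now all done → C.
G and D are both available; G is listed earlier → G.
E now also ready, so the ready set is {D, E}; D is listed earlier → D.
That leaves E as the only ready step → E.

H B I F A C G D E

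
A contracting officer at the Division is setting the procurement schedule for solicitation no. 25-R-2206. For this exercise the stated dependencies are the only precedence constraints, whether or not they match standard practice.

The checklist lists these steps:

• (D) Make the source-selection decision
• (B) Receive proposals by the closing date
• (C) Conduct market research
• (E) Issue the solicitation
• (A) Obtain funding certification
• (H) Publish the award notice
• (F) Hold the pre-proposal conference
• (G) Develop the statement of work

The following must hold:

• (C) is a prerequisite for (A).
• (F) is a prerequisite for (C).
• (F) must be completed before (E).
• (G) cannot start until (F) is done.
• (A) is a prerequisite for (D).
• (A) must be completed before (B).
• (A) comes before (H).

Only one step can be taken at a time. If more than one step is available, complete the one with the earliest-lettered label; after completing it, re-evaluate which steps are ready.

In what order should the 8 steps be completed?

(F) → (C) → (A) → (B) → (D) → (E) → (G) → (H)

Only (F) has no prerequisites, so it is first.
Ready: (C), (E) and (G). (C) has the earlier label → (C).
(A) now also ready, so the ready set is {(A), (E), (G)}; (A) has the earlier label → (A).
Now (B), (D), (E), (G) and (H) have their prerequisites met. (B) has the earlier label, so (B) next.
(D), (E), (G) and (H) are all available; (D) has the earlier label → (D).
Ready: (E), (G) and (H). (E) has the earlier label → (E).
Ready: (G) and (H). (G) has the earlier label → (G).
Next only (H) has its prerequisites met → (H).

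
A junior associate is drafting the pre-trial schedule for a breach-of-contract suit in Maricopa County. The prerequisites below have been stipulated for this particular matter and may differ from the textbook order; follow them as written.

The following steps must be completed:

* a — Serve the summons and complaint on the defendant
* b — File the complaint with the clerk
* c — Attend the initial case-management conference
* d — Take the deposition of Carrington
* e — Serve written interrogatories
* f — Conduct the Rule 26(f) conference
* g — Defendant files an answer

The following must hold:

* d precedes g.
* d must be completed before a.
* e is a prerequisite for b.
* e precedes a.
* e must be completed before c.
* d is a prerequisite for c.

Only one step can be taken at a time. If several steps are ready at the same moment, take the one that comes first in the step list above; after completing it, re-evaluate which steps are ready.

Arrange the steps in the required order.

d, e, a, b, c, f, g

d, e and f have no prerequisites; d is listed earlier, so d is first.
g now also ready, so the ready set is {e, f, g}; e is listed earlier → e.
Ready: a, b, c, f and g. a is listed earlier → a.
Now b, c, f and g have their prerequisites met. b is listed earlier, so b next.
c, f and g are all available; c is listed earlier → c.
Now f and g have their prerequisites met. f is listed earlier, so f next.
g needed d, now all done → g.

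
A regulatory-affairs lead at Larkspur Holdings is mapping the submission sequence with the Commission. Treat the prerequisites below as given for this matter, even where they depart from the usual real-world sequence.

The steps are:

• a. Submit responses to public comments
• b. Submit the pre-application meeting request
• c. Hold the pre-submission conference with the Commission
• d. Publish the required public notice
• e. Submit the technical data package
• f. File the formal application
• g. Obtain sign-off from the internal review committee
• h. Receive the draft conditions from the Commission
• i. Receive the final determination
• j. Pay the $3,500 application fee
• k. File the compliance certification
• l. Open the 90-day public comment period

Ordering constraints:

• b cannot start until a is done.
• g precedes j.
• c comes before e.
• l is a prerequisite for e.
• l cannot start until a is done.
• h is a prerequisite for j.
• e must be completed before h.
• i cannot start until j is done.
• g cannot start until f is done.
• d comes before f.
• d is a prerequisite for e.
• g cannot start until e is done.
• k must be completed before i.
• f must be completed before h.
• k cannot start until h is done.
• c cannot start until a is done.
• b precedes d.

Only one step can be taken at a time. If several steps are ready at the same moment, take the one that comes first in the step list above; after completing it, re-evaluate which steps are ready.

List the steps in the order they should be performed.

Only a has no prerequisites, so it is first.
Now b, c and l have their prerequisites met. b is listed earlier, so b next.
d now also ready, so the ready set is {c, d, l}; c is listed earlier → c.
Ready: d and l. d is listed earlier → d.
f and l are both available; f is listed earlier → f.
l needed a, now all done → l.
e needed c, d and l, now all done → e.
Ready: g and h. g is listed earlier → g.
That leaves h as the only ready step → h.
j and k are both available; j is listed earlier → j.
k needed h, now all done → k.
i needed j and k, now all done → i.

a b c d f l e g h j k i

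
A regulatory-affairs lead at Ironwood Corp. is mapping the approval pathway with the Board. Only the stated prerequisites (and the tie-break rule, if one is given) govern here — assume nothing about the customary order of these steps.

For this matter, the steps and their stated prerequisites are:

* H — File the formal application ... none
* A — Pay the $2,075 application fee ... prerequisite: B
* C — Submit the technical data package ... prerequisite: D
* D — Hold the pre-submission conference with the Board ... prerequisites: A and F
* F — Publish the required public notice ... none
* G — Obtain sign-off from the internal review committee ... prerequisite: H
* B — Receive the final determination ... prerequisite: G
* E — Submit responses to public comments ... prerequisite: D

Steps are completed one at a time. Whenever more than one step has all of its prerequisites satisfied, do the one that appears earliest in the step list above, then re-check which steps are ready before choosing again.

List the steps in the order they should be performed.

H and F have no prerequisites; H is listed earlier, so H is first.
G now also ready, so the ready set is {F, G}; F is listed earlier → F.
G needed H, now all done → G.
B is the only step now ready → B.
A needed B, now all done → A.
D needed A and F, now all done → D.
C and E are both available; C is listed earlier → C.
E needed D, now all done → E.

H → F → G → B → A → D → C → E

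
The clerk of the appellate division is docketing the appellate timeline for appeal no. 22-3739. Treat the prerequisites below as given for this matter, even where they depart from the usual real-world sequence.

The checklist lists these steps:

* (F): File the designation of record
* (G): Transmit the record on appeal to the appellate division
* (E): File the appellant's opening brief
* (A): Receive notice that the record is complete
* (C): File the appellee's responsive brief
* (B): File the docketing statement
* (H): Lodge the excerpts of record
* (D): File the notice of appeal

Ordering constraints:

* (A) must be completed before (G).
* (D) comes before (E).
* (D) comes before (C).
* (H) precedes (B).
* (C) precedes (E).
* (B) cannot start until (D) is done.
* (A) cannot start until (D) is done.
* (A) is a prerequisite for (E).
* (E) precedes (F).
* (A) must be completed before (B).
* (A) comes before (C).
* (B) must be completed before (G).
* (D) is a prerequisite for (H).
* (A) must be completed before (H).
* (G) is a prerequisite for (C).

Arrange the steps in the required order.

(D), (A), (H), (B), (G), (C), (E), (F)

(D) has no prerequisites → (D) first.
Next only (A) has its prerequisites met → (A).
(H) is the only step now ready → (H).
(B) is the only step now ready → (B).
Next only (G) has its prerequisites met → (G).
That leaves (C) as the only ready step → (C).
(E) is the only step now ready → (E).
(F) needed (E), now all done → (F).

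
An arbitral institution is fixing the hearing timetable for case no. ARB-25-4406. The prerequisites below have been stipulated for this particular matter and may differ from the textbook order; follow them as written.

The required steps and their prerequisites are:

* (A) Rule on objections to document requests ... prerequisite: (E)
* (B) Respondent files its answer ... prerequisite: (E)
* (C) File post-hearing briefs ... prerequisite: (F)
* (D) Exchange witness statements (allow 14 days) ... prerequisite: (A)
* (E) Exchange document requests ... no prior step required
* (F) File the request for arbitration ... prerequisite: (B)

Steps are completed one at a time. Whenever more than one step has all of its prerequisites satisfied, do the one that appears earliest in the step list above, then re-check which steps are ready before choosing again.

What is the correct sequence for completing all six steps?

(E), (A), (B), (D), (F), (C)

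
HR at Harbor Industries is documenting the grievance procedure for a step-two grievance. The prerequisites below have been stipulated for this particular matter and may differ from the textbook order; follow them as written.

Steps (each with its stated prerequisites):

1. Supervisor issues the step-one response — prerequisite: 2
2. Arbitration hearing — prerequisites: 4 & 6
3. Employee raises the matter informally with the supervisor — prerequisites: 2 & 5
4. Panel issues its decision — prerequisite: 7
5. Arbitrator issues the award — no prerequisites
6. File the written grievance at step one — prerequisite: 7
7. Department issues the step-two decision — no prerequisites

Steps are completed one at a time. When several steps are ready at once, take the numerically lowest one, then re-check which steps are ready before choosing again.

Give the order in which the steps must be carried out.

Nothing is required for 5 and 7. 5 has the earlier label → 5 first.
That leaves 7 as the only ready step → 7.
4 and 6 are both available; 4 has the earlier label → 4.
Next only 6 has its prerequisites met → 6.
2 is the only step now ready → 2.
Now 1 and 3 have their prerequisites met. 1 has the earlier label, so 1 next.
3 needed 2 and 5, now all done → 3.

5, 7, 4, 6, 2, 1, 3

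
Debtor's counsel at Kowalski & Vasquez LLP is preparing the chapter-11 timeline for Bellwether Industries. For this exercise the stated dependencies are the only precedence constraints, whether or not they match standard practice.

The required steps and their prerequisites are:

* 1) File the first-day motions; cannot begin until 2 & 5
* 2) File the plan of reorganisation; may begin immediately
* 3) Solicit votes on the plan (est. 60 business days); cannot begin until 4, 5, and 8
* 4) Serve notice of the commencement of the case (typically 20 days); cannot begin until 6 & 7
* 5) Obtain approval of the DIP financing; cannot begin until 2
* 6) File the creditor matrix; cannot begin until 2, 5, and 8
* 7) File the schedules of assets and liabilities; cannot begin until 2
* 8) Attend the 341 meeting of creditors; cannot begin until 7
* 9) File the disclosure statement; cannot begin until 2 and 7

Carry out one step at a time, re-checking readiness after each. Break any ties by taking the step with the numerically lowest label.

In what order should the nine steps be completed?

Only 2 has no prerequisites, so it is first.
Now 5 and 7 have their prerequisites met. 5 has the earlier label, so 5 next.
1 now also ready, so the ready set is {1, 7}; 1 has the earlier label → 1.
7 needed 2, now all done → 7.
Ready: 8 and 9. 8 has the earlier label → 8.
Now 6 and 9 have their prerequisites met. 6 has the earlier label, so 6 next.
4 now also ready, so the ready set is {4, 9}; 4 has the earlier label → 4.
3 now also ready, so the ready set is {3, 9}; 3 has the earlier label → 3.
9 is the only step now ready → 9.

2 → 5 → 1 → 7 → 8 → 6 → 4 → 3 → 9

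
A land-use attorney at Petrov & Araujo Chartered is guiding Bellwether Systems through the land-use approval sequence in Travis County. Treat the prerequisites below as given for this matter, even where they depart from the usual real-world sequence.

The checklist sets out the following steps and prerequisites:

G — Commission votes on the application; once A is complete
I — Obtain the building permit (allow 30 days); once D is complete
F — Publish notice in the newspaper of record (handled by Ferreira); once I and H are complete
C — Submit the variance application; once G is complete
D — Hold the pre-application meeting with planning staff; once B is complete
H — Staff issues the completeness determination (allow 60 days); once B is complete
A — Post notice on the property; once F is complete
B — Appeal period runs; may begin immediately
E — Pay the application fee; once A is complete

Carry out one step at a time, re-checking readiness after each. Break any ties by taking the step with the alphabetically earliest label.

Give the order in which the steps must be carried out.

B is the only step with nothing outstanding, so it goes first.
D and H are both available; D has the earlier label → D.
I now also ready, so the ready set is {H, I}; H has the earlier label → H.
Next only I has its prerequisites met → I.
F is the only step now ready → F.
That leaves A as the only ready step → A.
Now E and G have their prerequisites met. E has the earlier label, so E next.
G needed A, now all done → G.
C needed G, now all done → C.

B → D → H → I → F → A → E → G → C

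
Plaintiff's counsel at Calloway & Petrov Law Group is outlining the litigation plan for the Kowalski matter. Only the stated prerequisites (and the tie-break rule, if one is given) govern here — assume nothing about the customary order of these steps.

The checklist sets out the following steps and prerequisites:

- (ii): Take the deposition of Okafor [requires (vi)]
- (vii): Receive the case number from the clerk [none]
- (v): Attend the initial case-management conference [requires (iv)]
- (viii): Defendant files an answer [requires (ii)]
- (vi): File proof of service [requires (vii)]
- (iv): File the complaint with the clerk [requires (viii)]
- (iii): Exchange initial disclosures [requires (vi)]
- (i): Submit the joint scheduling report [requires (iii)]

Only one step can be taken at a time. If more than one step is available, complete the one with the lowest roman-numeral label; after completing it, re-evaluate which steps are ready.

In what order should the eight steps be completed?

(vii) is the only step with nothing outstanding, so it goes first.
(vi) needed (vii), now all done → (vi).
Ready: (ii) and (iii). (ii) has the earlier label → (ii).
Ready: (iii) and (viii). (iii) has the earlier label → (iii).
Ready: (i) and (viii). (i) has the earlier label → (i).
That leaves (viii) as the only ready step → (viii).
Next only (iv) has its prerequisites met → (iv).
(v) is the only step now ready → (v).

(vii), (vi), (ii), (iii), (i), (viii), (iv), (v)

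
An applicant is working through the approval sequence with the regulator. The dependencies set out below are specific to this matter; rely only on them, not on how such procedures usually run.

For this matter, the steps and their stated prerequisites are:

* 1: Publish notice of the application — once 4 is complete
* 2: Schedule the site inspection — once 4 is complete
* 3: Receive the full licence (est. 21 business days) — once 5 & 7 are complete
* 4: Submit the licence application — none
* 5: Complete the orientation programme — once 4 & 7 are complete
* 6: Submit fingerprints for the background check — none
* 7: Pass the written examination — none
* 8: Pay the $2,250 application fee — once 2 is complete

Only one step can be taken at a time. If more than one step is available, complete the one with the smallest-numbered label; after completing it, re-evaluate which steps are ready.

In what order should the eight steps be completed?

Nothing is required for 4, 6 and 7. 4 has the earlier label → 4 first.
Ready: 1, 2, 6 and 7. 1 has the earlier label → 1.
Ready: 2, 6 and 7. 2 has the earlier label → 2.
6, 7 and 8 are all available; 6 has the earlier label → 6.
Ready: 7 and 8. 7 has the earlier label → 7.
5 and 8 are both available; 5 has the earlier label → 5.
3 now also ready, so the ready set is {3, 8}; 3 has the earlier label → 3.
Next only 8 has its prerequisites met → 8.

4 1 2 6 7 5 3 8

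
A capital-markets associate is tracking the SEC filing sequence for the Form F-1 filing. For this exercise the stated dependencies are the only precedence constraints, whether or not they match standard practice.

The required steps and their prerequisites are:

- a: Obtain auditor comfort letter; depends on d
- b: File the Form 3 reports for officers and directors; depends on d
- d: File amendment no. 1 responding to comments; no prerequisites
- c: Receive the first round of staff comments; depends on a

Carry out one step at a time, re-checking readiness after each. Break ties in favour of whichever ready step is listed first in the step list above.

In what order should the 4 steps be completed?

d is the only step with nothing outstanding, so it goes first.
a and b are both available; a is listed earlier → a.
c now also ready, so the ready set is {b, c}; b is listed earlier → b.
Next only c has its prerequisites met → c.

d a b c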